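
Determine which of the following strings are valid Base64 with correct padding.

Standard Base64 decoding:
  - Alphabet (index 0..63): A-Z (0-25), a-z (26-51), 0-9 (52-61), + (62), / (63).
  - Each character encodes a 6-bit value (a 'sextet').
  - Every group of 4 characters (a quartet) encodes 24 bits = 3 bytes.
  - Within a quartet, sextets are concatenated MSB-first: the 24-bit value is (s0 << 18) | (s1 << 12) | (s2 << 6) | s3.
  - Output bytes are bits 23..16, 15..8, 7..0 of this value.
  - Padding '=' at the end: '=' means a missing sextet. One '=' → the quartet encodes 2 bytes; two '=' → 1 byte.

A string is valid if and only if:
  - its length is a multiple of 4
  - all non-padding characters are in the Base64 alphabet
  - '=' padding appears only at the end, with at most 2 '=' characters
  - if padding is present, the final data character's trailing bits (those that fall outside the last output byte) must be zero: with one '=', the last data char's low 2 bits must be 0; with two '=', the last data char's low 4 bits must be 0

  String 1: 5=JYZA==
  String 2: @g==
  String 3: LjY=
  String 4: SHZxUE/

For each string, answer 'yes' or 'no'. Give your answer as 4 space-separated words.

String 1: '5=JYZA==' → invalid (bad char(s): ['=']; '=' in middle)
String 2: '@g==' → invalid (bad char(s): ['@'])
String 3: 'LjY=' → valid
String 4: 'SHZxUE/' → invalid (len=7 not mult of 4)

Answer: no no yes no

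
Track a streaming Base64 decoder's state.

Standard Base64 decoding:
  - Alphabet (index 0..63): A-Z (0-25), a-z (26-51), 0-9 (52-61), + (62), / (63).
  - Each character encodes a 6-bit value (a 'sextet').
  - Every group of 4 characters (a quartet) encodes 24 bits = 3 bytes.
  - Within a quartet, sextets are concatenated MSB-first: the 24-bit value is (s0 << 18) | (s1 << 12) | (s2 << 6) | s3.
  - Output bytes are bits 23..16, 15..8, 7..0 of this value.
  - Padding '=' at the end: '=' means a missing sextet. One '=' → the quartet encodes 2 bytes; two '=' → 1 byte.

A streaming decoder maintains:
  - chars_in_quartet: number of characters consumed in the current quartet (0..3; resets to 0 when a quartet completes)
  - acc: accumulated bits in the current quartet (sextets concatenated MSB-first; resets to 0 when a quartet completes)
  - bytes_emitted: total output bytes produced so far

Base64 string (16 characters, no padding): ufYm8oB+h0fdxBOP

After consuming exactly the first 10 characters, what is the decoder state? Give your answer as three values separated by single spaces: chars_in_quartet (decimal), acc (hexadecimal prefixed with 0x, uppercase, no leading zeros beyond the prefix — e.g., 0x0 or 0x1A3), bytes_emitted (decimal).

After char 0 ('u'=46): chars_in_quartet=1 acc=0x2E bytes_emitted=0
After char 1 ('f'=31): chars_in_quartet=2 acc=0xB9F bytes_emitted=0
After char 2 ('Y'=24): chars_in_quartet=3 acc=0x2E7D8 bytes_emitted=0
After char 3 ('m'=38): chars_in_quartet=4 acc=0xB9F626 -> emit B9 F6 26, reset; bytes_emitted=3
After char 4 ('8'=60): chars_in_quartet=1 acc=0x3C bytes_emitted=3
After char 5 ('o'=40): chars_in_quartet=2 acc=0xF28 bytes_emitted=3
After char 6 ('B'=1): chars_in_quartet=3 acc=0x3CA01 bytes_emitted=3
After char 7 ('+'=62): chars_in_quartet=4 acc=0xF2807E -> emit F2 80 7E, reset; bytes_emitted=6
After char 8 ('h'=33): chars_in_quartet=1 acc=0x21 bytes_emitted=6
After char 9 ('0'=52): chars_in_quartet=2 acc=0x874 bytes_emitted=6

Answer: 2 0x874 6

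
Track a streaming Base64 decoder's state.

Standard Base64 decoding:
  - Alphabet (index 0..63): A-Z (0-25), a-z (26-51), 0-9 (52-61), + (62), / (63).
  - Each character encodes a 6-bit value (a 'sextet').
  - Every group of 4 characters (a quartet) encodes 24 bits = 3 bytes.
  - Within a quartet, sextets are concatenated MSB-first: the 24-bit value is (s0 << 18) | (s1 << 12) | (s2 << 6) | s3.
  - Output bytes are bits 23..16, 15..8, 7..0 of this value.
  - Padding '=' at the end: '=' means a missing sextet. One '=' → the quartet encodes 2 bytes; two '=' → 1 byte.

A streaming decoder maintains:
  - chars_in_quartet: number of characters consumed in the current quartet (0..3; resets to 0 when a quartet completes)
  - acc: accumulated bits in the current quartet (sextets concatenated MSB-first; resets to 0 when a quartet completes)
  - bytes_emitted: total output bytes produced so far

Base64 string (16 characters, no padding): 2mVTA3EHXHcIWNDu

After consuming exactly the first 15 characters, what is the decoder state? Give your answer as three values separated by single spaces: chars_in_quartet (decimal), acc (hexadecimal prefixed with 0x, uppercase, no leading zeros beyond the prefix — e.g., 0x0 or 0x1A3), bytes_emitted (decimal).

After char 0 ('2'=54): chars_in_quartet=1 acc=0x36 bytes_emitted=0
After char 1 ('m'=38): chars_in_quartet=2 acc=0xDA6 bytes_emitted=0
After char 2 ('V'=21): chars_in_quartet=3 acc=0x36995 bytes_emitted=0
After char 3 ('T'=19): chars_in_quartet=4 acc=0xDA6553 -> emit DA 65 53, reset; bytes_emitted=3
After char 4 ('A'=0): chars_in_quartet=1 acc=0x0 bytes_emitted=3
After char 5 ('3'=55): chars_in_quartet=2 acc=0x37 bytes_emitted=3
After char 6 ('E'=4): chars_in_quartet=3 acc=0xDC4 bytes_emitted=3
After char 7 ('H'=7): chars_in_quartet=4 acc=0x37107 -> emit 03 71 07, reset; bytes_emitted=6
After char 8 ('X'=23): chars_in_quartet=1 acc=0x17 bytes_emitted=6
After char 9 ('H'=7): chars_in_quartet=2 acc=0x5C7 bytes_emitted=6
After char 10 ('c'=28): chars_in_quartet=3 acc=0x171DC bytes_emitted=6
After char 11 ('I'=8): chars_in_quartet=4 acc=0x5C7708 -> emit 5C 77 08, reset; bytes_emitted=9
After char 12 ('W'=22): chars_in_quartet=1 acc=0x16 bytes_emitted=9
After char 13 ('N'=13): chars_in_quartet=2 acc=0x58D bytes_emitted=9
After char 14 ('D'=3): chars_in_quartet=3 acc=0x16343 bytes_emitted=9

Answer: 3 0x16343 9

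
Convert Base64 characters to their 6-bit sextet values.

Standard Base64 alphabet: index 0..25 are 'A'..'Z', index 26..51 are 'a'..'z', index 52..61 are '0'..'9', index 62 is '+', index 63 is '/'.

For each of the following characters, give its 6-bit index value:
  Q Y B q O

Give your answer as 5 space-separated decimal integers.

Answer: 16 24 1 42 14

Derivation:
'Q': A..Z range, ord('Q') − ord('A') = 16
'Y': A..Z range, ord('Y') − ord('A') = 24
'B': A..Z range, ord('B') − ord('A') = 1
'q': a..z range, 26 + ord('q') − ord('a') = 42
'O': A..Z range, ord('O') − ord('A') = 14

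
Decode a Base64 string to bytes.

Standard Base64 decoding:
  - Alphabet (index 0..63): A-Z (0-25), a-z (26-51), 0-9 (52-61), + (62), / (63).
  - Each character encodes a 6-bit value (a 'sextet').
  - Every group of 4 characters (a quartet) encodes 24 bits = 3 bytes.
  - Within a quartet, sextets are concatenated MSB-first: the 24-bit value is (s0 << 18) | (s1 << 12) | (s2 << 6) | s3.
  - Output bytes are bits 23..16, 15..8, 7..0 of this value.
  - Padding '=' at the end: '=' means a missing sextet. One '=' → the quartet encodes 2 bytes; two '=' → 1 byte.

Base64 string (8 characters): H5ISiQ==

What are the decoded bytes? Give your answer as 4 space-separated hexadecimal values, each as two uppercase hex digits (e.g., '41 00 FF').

After char 0 ('H'=7): chars_in_quartet=1 acc=0x7 bytes_emitted=0
After char 1 ('5'=57): chars_in_quartet=2 acc=0x1F9 bytes_emitted=0
After char 2 ('I'=8): chars_in_quartet=3 acc=0x7E48 bytes_emitted=0
After char 3 ('S'=18): chars_in_quartet=4 acc=0x1F9212 -> emit 1F 92 12, reset; bytes_emitted=3
After char 4 ('i'=34): chars_in_quartet=1 acc=0x22 bytes_emitted=3
After char 5 ('Q'=16): chars_in_quartet=2 acc=0x890 bytes_emitted=3
Padding '==': partial quartet acc=0x890 -> emit 89; bytes_emitted=4

Answer: 1F 92 12 89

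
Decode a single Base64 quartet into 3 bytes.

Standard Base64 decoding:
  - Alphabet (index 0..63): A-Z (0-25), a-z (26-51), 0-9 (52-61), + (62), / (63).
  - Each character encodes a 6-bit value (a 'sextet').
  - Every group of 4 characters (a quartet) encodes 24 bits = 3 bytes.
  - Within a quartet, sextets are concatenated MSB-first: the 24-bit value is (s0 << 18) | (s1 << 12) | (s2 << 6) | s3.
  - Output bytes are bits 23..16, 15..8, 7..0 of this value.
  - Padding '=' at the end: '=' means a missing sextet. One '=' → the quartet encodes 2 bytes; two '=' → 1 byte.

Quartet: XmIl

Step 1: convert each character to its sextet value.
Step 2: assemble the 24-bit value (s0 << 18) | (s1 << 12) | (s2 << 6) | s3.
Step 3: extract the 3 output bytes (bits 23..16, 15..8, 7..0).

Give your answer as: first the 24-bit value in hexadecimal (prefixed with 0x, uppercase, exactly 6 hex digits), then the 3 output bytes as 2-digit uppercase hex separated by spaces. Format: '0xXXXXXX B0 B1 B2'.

Answer: 0x5E6225 5E 62 25

Derivation:
Sextets: X=23, m=38, I=8, l=37
24-bit: (23<<18) | (38<<12) | (8<<6) | 37
      = 0x5C0000 | 0x026000 | 0x000200 | 0x000025
      = 0x5E6225
Bytes: (v>>16)&0xFF=5E, (v>>8)&0xFF=62, v&0xFF=25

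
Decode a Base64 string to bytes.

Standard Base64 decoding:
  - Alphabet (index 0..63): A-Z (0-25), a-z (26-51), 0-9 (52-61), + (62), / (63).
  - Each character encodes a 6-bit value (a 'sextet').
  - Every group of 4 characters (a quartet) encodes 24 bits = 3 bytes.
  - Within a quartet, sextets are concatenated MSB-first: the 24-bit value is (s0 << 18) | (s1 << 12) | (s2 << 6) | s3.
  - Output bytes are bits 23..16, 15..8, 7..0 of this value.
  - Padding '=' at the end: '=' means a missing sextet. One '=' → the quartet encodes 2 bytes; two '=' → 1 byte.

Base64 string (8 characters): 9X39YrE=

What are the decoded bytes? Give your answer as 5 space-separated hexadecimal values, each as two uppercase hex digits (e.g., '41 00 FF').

After char 0 ('9'=61): chars_in_quartet=1 acc=0x3D bytes_emitted=0
After char 1 ('X'=23): chars_in_quartet=2 acc=0xF57 bytes_emitted=0
After char 2 ('3'=55): chars_in_quartet=3 acc=0x3D5F7 bytes_emitted=0
After char 3 ('9'=61): chars_in_quartet=4 acc=0xF57DFD -> emit F5 7D FD, reset; bytes_emitted=3
After char 4 ('Y'=24): chars_in_quartet=1 acc=0x18 bytes_emitted=3
After char 5 ('r'=43): chars_in_quartet=2 acc=0x62B bytes_emitted=3
After char 6 ('E'=4): chars_in_quartet=3 acc=0x18AC4 bytes_emitted=3
Padding '=': partial quartet acc=0x18AC4 -> emit 62 B1; bytes_emitted=5

Answer: F5 7D FD 62 B1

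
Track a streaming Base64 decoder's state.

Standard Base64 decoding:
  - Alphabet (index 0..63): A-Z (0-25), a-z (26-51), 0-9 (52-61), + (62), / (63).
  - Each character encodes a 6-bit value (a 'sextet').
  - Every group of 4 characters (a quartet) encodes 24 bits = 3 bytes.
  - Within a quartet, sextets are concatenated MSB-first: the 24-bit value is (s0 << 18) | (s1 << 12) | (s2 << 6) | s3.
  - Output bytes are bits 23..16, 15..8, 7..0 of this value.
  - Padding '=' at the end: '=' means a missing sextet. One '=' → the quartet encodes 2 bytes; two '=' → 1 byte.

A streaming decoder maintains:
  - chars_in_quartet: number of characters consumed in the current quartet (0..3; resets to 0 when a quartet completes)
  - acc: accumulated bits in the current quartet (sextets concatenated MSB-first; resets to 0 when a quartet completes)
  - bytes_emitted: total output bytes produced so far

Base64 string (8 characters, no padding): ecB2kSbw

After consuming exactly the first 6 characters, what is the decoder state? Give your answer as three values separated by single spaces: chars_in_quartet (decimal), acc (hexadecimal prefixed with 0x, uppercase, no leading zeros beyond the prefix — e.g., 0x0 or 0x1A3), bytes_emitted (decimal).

After char 0 ('e'=30): chars_in_quartet=1 acc=0x1E bytes_emitted=0
After char 1 ('c'=28): chars_in_quartet=2 acc=0x79C bytes_emitted=0
After char 2 ('B'=1): chars_in_quartet=3 acc=0x1E701 bytes_emitted=0
After char 3 ('2'=54): chars_in_quartet=4 acc=0x79C076 -> emit 79 C0 76, reset; bytes_emitted=3
After char 4 ('k'=36): chars_in_quartet=1 acc=0x24 bytes_emitted=3
After char 5 ('S'=18): chars_in_quartet=2 acc=0x912 bytes_emitted=3

Answer: 2 0x912 3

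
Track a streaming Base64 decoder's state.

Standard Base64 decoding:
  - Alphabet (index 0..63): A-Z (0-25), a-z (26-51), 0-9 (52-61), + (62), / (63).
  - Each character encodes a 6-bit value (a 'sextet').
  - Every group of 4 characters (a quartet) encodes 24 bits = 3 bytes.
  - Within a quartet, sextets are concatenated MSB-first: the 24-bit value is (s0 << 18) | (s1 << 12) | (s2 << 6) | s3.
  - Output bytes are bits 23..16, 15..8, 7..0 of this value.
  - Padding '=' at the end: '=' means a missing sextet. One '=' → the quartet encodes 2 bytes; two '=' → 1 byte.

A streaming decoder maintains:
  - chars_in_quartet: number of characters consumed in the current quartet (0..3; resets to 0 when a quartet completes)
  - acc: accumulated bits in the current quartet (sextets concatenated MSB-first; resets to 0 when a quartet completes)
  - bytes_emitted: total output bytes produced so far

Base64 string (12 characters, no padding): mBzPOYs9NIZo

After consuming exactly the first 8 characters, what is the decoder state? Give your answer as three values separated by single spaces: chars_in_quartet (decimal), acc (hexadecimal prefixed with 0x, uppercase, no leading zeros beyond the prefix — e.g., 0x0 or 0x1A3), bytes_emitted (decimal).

After char 0 ('m'=38): chars_in_quartet=1 acc=0x26 bytes_emitted=0
After char 1 ('B'=1): chars_in_quartet=2 acc=0x981 bytes_emitted=0
After char 2 ('z'=51): chars_in_quartet=3 acc=0x26073 bytes_emitted=0
After char 3 ('P'=15): chars_in_quartet=4 acc=0x981CCF -> emit 98 1C CF, reset; bytes_emitted=3
After char 4 ('O'=14): chars_in_quartet=1 acc=0xE bytes_emitted=3
After char 5 ('Y'=24): chars_in_quartet=2 acc=0x398 bytes_emitted=3
After char 6 ('s'=44): chars_in_quartet=3 acc=0xE62C bytes_emitted=3
After char 7 ('9'=61): chars_in_quartet=4 acc=0x398B3D -> emit 39 8B 3D, reset; bytes_emitted=6

Answer: 0 0x0 6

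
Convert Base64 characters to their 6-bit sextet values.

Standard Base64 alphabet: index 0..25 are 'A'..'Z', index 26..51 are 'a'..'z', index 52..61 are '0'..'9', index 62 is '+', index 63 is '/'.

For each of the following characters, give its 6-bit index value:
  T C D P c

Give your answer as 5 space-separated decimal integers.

Answer: 19 2 3 15 28

Derivation:
'T': A..Z range, ord('T') − ord('A') = 19
'C': A..Z range, ord('C') − ord('A') = 2
'D': A..Z range, ord('D') − ord('A') = 3
'P': A..Z range, ord('P') − ord('A') = 15
'c': a..z range, 26 + ord('c') − ord('a') = 28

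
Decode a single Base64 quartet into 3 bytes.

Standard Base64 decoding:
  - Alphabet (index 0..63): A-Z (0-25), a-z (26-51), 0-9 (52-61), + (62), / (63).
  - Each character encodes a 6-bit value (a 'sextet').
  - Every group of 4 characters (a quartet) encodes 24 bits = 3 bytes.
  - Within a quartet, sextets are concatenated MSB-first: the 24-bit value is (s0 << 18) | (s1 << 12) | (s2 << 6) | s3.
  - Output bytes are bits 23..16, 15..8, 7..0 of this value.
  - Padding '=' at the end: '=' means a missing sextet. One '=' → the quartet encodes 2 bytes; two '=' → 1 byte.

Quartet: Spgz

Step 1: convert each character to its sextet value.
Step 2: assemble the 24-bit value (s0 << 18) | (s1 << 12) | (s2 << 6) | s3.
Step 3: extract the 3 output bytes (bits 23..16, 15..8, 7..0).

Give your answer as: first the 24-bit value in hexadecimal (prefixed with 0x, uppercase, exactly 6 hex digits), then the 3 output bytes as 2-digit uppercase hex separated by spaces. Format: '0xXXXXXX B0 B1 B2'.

Answer: 0x4A9833 4A 98 33

Derivation:
Sextets: S=18, p=41, g=32, z=51
24-bit: (18<<18) | (41<<12) | (32<<6) | 51
      = 0x480000 | 0x029000 | 0x000800 | 0x000033
      = 0x4A9833
Bytes: (v>>16)&0xFF=4A, (v>>8)&0xFF=98, v&0xFF=33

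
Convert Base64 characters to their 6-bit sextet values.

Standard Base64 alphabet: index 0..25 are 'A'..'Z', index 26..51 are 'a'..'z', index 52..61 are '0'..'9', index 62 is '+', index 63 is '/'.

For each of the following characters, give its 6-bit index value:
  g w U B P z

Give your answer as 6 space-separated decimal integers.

'g': a..z range, 26 + ord('g') − ord('a') = 32
'w': a..z range, 26 + ord('w') − ord('a') = 48
'U': A..Z range, ord('U') − ord('A') = 20
'B': A..Z range, ord('B') − ord('A') = 1
'P': A..Z range, ord('P') − ord('A') = 15
'z': a..z range, 26 + ord('z') − ord('a') = 51

Answer: 32 48 20 1 15 51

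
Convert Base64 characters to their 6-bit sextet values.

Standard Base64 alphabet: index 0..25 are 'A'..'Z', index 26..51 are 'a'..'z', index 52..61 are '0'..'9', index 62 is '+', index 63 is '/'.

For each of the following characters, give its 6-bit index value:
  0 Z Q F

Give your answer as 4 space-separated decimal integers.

Answer: 52 25 16 5

Derivation:
'0': 0..9 range, 52 + ord('0') − ord('0') = 52
'Z': A..Z range, ord('Z') − ord('A') = 25
'Q': A..Z range, ord('Q') − ord('A') = 16
'F': A..Z range, ord('F') − ord('A') = 5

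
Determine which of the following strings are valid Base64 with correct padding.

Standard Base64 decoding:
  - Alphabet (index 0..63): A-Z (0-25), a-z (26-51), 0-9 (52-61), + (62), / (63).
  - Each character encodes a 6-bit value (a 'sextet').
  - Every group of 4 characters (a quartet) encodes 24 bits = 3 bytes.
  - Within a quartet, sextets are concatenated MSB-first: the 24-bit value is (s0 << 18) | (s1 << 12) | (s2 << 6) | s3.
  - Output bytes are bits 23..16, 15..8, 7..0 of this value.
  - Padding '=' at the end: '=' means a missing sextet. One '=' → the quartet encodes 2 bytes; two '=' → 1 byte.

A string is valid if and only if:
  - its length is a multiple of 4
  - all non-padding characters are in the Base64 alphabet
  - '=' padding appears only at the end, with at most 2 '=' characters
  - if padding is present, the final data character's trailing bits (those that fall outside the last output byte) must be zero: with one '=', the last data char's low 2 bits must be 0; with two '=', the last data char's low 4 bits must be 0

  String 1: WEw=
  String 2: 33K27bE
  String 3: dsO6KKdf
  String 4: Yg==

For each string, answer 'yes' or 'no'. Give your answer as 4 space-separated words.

Answer: yes no yes yes

Derivation:
String 1: 'WEw=' → valid
String 2: '33K27bE' → invalid (len=7 not mult of 4)
String 3: 'dsO6KKdf' → valid
String 4: 'Yg==' → valid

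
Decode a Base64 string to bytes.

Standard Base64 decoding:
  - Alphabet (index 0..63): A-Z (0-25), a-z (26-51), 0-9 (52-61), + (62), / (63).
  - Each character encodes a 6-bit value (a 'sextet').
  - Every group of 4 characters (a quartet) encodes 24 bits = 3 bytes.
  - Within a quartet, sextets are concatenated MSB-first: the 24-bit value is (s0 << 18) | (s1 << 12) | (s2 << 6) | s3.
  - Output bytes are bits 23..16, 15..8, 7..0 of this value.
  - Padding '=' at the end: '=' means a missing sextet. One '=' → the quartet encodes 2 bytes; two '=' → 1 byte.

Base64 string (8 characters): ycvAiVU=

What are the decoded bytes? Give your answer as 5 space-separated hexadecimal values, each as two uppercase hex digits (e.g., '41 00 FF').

Answer: C9 CB C0 89 55

Derivation:
After char 0 ('y'=50): chars_in_quartet=1 acc=0x32 bytes_emitted=0
After char 1 ('c'=28): chars_in_quartet=2 acc=0xC9C bytes_emitted=0
After char 2 ('v'=47): chars_in_quartet=3 acc=0x3272F bytes_emitted=0
After char 3 ('A'=0): chars_in_quartet=4 acc=0xC9CBC0 -> emit C9 CB C0, reset; bytes_emitted=3
After char 4 ('i'=34): chars_in_quartet=1 acc=0x22 bytes_emitted=3
After char 5 ('V'=21): chars_in_quartet=2 acc=0x895 bytes_emitted=3
After char 6 ('U'=20): chars_in_quartet=3 acc=0x22554 bytes_emitted=3
Padding '=': partial quartet acc=0x22554 -> emit 89 55; bytes_emitted=5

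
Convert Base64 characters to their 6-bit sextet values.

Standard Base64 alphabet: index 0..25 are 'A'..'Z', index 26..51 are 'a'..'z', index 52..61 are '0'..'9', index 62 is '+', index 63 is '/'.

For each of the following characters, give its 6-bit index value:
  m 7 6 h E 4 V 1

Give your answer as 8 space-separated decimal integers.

'm': a..z range, 26 + ord('m') − ord('a') = 38
'7': 0..9 range, 52 + ord('7') − ord('0') = 59
'6': 0..9 range, 52 + ord('6') − ord('0') = 58
'h': a..z range, 26 + ord('h') − ord('a') = 33
'E': A..Z range, ord('E') − ord('A') = 4
'4': 0..9 range, 52 + ord('4') − ord('0') = 56
'V': A..Z range, ord('V') − ord('A') = 21
'1': 0..9 range, 52 + ord('1') − ord('0') = 53

Answer: 38 59 58 33 4 56 21 53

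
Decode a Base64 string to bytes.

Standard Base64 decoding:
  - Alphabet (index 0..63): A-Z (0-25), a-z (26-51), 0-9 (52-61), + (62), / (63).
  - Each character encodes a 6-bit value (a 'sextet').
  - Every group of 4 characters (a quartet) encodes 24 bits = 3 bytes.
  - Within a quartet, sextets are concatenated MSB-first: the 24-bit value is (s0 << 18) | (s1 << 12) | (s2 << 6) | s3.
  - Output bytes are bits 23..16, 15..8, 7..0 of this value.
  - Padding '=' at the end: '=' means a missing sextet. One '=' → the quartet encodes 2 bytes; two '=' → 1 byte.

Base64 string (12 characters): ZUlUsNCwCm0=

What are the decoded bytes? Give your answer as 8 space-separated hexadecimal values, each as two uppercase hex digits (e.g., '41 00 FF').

Answer: 65 49 54 B0 D0 B0 0A 6D

Derivation:
After char 0 ('Z'=25): chars_in_quartet=1 acc=0x19 bytes_emitted=0
After char 1 ('U'=20): chars_in_quartet=2 acc=0x654 bytes_emitted=0
After char 2 ('l'=37): chars_in_quartet=3 acc=0x19525 bytes_emitted=0
After char 3 ('U'=20): chars_in_quartet=4 acc=0x654954 -> emit 65 49 54, reset; bytes_emitted=3
After char 4 ('s'=44): chars_in_quartet=1 acc=0x2C bytes_emitted=3
After char 5 ('N'=13): chars_in_quartet=2 acc=0xB0D bytes_emitted=3
After char 6 ('C'=2): chars_in_quartet=3 acc=0x2C342 bytes_emitted=3
After char 7 ('w'=48): chars_in_quartet=4 acc=0xB0D0B0 -> emit B0 D0 B0, reset; bytes_emitted=6
After char 8 ('C'=2): chars_in_quartet=1 acc=0x2 bytes_emitted=6
After char 9 ('m'=38): chars_in_quartet=2 acc=0xA6 bytes_emitted=6
After char 10 ('0'=52): chars_in_quartet=3 acc=0x29B4 bytes_emitted=6
Padding '=': partial quartet acc=0x29B4 -> emit 0A 6D; bytes_emitted=8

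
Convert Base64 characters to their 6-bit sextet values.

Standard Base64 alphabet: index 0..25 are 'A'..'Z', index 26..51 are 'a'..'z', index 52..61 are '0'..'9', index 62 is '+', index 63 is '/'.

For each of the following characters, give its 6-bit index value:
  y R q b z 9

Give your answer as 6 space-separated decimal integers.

'y': a..z range, 26 + ord('y') − ord('a') = 50
'R': A..Z range, ord('R') − ord('A') = 17
'q': a..z range, 26 + ord('q') − ord('a') = 42
'b': a..z range, 26 + ord('b') − ord('a') = 27
'z': a..z range, 26 + ord('z') − ord('a') = 51
'9': 0..9 range, 52 + ord('9') − ord('0') = 61

Answer: 50 17 42 27 51 61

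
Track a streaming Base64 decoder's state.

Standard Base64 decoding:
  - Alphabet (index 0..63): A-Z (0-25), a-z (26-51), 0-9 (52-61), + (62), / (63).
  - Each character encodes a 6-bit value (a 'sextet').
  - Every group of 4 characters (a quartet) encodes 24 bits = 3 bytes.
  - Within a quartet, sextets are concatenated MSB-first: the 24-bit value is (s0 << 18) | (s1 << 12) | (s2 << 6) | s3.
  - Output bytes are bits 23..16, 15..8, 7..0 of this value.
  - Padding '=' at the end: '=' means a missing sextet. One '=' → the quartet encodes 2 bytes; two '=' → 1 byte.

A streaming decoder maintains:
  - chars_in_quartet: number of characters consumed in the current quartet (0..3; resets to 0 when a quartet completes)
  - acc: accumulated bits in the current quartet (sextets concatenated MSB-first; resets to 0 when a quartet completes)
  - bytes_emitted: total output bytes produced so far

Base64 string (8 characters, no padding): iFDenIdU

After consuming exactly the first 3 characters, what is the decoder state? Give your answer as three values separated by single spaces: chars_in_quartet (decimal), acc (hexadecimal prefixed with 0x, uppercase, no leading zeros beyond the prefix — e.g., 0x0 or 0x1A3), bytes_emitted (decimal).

After char 0 ('i'=34): chars_in_quartet=1 acc=0x22 bytes_emitted=0
After char 1 ('F'=5): chars_in_quartet=2 acc=0x885 bytes_emitted=0
After char 2 ('D'=3): chars_in_quartet=3 acc=0x22143 bytes_emitted=0

Answer: 3 0x22143 0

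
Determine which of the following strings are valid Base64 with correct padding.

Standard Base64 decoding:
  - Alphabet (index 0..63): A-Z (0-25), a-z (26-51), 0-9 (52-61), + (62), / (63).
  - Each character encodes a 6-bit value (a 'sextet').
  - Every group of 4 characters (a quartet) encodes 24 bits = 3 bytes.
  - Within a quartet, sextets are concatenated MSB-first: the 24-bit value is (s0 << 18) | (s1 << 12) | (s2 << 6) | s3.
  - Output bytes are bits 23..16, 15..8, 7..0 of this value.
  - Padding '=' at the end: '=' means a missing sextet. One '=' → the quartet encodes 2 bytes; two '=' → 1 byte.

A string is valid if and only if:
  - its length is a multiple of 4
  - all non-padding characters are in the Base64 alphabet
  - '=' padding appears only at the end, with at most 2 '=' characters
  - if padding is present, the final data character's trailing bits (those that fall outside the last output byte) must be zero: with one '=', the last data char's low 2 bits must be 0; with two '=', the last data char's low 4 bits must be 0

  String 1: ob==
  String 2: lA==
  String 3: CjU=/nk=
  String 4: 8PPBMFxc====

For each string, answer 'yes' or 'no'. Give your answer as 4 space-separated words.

Answer: no yes no no

Derivation:
String 1: 'ob==' → invalid (bad trailing bits)
String 2: 'lA==' → valid
String 3: 'CjU=/nk=' → invalid (bad char(s): ['=']; '=' in middle)
String 4: '8PPBMFxc====' → invalid (4 pad chars (max 2))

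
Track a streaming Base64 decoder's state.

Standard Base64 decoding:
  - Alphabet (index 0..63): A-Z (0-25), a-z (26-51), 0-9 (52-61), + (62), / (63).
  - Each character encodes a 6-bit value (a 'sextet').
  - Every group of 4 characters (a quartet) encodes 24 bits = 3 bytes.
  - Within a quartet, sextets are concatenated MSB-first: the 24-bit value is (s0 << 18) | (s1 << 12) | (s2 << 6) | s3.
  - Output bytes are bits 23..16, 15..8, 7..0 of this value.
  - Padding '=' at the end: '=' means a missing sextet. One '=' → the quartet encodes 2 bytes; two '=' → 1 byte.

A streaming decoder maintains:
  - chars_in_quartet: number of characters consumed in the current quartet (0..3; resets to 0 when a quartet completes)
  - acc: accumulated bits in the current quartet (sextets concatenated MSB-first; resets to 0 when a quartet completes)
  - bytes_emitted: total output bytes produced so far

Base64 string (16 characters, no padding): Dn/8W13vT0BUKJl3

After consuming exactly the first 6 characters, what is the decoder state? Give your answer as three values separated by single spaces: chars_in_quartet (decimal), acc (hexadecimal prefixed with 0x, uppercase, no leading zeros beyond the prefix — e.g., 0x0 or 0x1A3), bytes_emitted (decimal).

After char 0 ('D'=3): chars_in_quartet=1 acc=0x3 bytes_emitted=0
After char 1 ('n'=39): chars_in_quartet=2 acc=0xE7 bytes_emitted=0
After char 2 ('/'=63): chars_in_quartet=3 acc=0x39FF bytes_emitted=0
After char 3 ('8'=60): chars_in_quartet=4 acc=0xE7FFC -> emit 0E 7F FC, reset; bytes_emitted=3
After char 4 ('W'=22): chars_in_quartet=1 acc=0x16 bytes_emitted=3
After char 5 ('1'=53): chars_in_quartet=2 acc=0x5B5 bytes_emitted=3

Answer: 2 0x5B5 3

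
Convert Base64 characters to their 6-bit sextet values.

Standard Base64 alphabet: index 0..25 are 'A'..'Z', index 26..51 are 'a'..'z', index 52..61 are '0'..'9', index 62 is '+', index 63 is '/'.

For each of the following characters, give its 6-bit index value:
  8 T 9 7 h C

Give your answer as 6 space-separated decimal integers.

Answer: 60 19 61 59 33 2

Derivation:
'8': 0..9 range, 52 + ord('8') − ord('0') = 60
'T': A..Z range, ord('T') − ord('A') = 19
'9': 0..9 range, 52 + ord('9') − ord('0') = 61
'7': 0..9 range, 52 + ord('7') − ord('0') = 59
'h': a..z range, 26 + ord('h') − ord('a') = 33
'C': A..Z range, ord('C') − ord('A') = 2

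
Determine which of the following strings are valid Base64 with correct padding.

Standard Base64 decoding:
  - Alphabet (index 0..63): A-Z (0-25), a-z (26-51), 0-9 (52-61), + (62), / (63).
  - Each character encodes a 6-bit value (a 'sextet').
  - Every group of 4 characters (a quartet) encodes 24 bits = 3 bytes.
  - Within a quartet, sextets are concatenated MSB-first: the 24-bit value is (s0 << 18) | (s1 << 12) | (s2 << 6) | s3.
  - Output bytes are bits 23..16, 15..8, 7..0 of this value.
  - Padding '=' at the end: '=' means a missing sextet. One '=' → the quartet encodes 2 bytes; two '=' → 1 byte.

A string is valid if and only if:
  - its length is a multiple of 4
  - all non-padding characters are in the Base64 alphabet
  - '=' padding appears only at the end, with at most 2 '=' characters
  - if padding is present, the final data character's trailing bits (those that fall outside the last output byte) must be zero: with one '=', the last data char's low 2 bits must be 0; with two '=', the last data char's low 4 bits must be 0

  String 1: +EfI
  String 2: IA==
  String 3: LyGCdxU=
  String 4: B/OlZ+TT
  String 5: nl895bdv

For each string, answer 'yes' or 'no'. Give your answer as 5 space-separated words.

Answer: yes yes yes yes yes

Derivation:
String 1: '+EfI' → valid
String 2: 'IA==' → valid
String 3: 'LyGCdxU=' → valid
String 4: 'B/OlZ+TT' → valid
String 5: 'nl895bdv' → valid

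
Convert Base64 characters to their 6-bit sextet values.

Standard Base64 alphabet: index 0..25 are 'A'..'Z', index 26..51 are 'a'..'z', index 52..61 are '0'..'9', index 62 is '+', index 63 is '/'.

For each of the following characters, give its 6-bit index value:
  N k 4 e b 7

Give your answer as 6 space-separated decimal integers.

'N': A..Z range, ord('N') − ord('A') = 13
'k': a..z range, 26 + ord('k') − ord('a') = 36
'4': 0..9 range, 52 + ord('4') − ord('0') = 56
'e': a..z range, 26 + ord('e') − ord('a') = 30
'b': a..z range, 26 + ord('b') − ord('a') = 27
'7': 0..9 range, 52 + ord('7') − ord('0') = 59

Answer: 13 36 56 30 27 59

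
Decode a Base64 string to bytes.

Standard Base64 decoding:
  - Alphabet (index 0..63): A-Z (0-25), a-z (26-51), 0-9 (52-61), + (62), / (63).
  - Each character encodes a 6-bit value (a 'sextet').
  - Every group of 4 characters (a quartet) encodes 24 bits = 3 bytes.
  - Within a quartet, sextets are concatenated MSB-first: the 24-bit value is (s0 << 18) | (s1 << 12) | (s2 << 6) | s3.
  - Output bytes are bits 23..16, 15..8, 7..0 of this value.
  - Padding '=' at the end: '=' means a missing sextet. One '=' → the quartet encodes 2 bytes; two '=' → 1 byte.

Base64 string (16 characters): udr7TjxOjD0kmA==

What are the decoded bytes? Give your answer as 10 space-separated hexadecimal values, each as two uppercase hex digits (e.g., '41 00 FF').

After char 0 ('u'=46): chars_in_quartet=1 acc=0x2E bytes_emitted=0
After char 1 ('d'=29): chars_in_quartet=2 acc=0xB9D bytes_emitted=0
After char 2 ('r'=43): chars_in_quartet=3 acc=0x2E76B bytes_emitted=0
After char 3 ('7'=59): chars_in_quartet=4 acc=0xB9DAFB -> emit B9 DA FB, reset; bytes_emitted=3
After char 4 ('T'=19): chars_in_quartet=1 acc=0x13 bytes_emitted=3
After char 5 ('j'=35): chars_in_quartet=2 acc=0x4E3 bytes_emitted=3
After char 6 ('x'=49): chars_in_quartet=3 acc=0x138F1 bytes_emitted=3
After char 7 ('O'=14): chars_in_quartet=4 acc=0x4E3C4E -> emit 4E 3C 4E, reset; bytes_emitted=6
After char 8 ('j'=35): chars_in_quartet=1 acc=0x23 bytes_emitted=6
After char 9 ('D'=3): chars_in_quartet=2 acc=0x8C3 bytes_emitted=6
After char 10 ('0'=52): chars_in_quartet=3 acc=0x230F4 bytes_emitted=6
After char 11 ('k'=36): chars_in_quartet=4 acc=0x8C3D24 -> emit 8C 3D 24, reset; bytes_emitted=9
After char 12 ('m'=38): chars_in_quartet=1 acc=0x26 bytes_emitted=9
After char 13 ('A'=0): chars_in_quartet=2 acc=0x980 bytes_emitted=9
Padding '==': partial quartet acc=0x980 -> emit 98; bytes_emitted=10

Answer: B9 DA FB 4E 3C 4E 8C 3D 24 98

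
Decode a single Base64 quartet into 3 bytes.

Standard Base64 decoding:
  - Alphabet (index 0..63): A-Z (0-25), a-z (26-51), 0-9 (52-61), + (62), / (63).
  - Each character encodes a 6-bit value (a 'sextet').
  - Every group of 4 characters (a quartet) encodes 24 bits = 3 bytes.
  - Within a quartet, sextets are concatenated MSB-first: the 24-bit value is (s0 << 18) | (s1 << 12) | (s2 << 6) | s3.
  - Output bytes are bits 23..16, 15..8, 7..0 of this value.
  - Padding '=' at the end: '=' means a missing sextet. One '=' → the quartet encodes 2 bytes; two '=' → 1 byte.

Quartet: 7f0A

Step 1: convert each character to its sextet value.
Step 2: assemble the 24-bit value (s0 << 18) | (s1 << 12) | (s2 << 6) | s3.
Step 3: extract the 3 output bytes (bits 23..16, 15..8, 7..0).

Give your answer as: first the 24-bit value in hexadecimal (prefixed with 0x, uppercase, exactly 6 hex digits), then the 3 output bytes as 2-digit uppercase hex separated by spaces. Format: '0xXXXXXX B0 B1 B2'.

Answer: 0xEDFD00 ED FD 00

Derivation:
Sextets: 7=59, f=31, 0=52, A=0
24-bit: (59<<18) | (31<<12) | (52<<6) | 0
      = 0xEC0000 | 0x01F000 | 0x000D00 | 0x000000
      = 0xEDFD00
Bytes: (v>>16)&0xFF=ED, (v>>8)&0xFF=FD, v&0xFF=00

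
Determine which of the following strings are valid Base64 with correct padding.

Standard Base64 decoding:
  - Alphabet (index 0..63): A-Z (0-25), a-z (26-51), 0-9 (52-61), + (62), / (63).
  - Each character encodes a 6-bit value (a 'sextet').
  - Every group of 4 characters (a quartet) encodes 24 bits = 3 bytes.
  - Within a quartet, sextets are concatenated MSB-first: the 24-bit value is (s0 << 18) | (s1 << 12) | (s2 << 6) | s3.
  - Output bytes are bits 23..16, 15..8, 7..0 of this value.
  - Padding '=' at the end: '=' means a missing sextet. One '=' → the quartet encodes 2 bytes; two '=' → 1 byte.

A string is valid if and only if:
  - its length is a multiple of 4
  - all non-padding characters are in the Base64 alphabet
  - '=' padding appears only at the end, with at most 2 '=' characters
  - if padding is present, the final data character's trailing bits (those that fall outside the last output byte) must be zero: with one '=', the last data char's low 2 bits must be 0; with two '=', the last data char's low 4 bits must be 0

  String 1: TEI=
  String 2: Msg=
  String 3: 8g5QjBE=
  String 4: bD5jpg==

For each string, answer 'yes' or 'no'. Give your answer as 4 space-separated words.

String 1: 'TEI=' → valid
String 2: 'Msg=' → valid
String 3: '8g5QjBE=' → valid
String 4: 'bD5jpg==' → valid

Answer: yes yes yes yes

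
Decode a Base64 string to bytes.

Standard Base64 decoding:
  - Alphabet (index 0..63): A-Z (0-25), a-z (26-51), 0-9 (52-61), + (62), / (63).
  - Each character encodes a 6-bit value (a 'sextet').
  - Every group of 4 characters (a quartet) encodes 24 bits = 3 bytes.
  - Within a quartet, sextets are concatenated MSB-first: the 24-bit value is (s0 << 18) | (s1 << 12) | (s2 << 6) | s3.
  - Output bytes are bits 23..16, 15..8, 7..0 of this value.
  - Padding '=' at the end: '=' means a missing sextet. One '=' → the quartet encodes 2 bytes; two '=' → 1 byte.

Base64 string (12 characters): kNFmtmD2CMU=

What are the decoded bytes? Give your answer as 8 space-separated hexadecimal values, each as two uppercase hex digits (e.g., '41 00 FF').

Answer: 90 D1 66 B6 60 F6 08 C5

Derivation:
After char 0 ('k'=36): chars_in_quartet=1 acc=0x24 bytes_emitted=0
After char 1 ('N'=13): chars_in_quartet=2 acc=0x90D bytes_emitted=0
After char 2 ('F'=5): chars_in_quartet=3 acc=0x24345 bytes_emitted=0
After char 3 ('m'=38): chars_in_quartet=4 acc=0x90D166 -> emit 90 D1 66, reset; bytes_emitted=3
After char 4 ('t'=45): chars_in_quartet=1 acc=0x2D bytes_emitted=3
After char 5 ('m'=38): chars_in_quartet=2 acc=0xB66 bytes_emitted=3
After char 6 ('D'=3): chars_in_quartet=3 acc=0x2D983 bytes_emitted=3
After char 7 ('2'=54): chars_in_quartet=4 acc=0xB660F6 -> emit B6 60 F6, reset; bytes_emitted=6
After char 8 ('C'=2): chars_in_quartet=1 acc=0x2 bytes_emitted=6
After char 9 ('M'=12): chars_in_quartet=2 acc=0x8C bytes_emitted=6
After char 10 ('U'=20): chars_in_quartet=3 acc=0x2314 bytes_emitted=6
Padding '=': partial quartet acc=0x2314 -> emit 08 C5; bytes_emitted=8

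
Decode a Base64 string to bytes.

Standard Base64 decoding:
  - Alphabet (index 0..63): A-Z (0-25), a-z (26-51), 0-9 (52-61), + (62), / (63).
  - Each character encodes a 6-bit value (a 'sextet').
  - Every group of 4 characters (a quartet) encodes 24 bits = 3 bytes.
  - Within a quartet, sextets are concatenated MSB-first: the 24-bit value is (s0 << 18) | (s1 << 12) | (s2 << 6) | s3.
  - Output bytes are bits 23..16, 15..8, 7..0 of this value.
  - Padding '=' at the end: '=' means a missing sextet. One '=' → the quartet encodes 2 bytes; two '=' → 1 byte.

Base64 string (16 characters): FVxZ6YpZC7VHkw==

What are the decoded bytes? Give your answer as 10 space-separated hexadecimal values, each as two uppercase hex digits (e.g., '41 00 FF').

After char 0 ('F'=5): chars_in_quartet=1 acc=0x5 bytes_emitted=0
After char 1 ('V'=21): chars_in_quartet=2 acc=0x155 bytes_emitted=0
After char 2 ('x'=49): chars_in_quartet=3 acc=0x5571 bytes_emitted=0
After char 3 ('Z'=25): chars_in_quartet=4 acc=0x155C59 -> emit 15 5C 59, reset; bytes_emitted=3
After char 4 ('6'=58): chars_in_quartet=1 acc=0x3A bytes_emitted=3
After char 5 ('Y'=24): chars_in_quartet=2 acc=0xE98 bytes_emitted=3
After char 6 ('p'=41): chars_in_quartet=3 acc=0x3A629 bytes_emitted=3
After char 7 ('Z'=25): chars_in_quartet=4 acc=0xE98A59 -> emit E9 8A 59, reset; bytes_emitted=6
After char 8 ('C'=2): chars_in_quartet=1 acc=0x2 bytes_emitted=6
After char 9 ('7'=59): chars_in_quartet=2 acc=0xBB bytes_emitted=6
After char 10 ('V'=21): chars_in_quartet=3 acc=0x2ED5 bytes_emitted=6
After char 11 ('H'=7): chars_in_quartet=4 acc=0xBB547 -> emit 0B B5 47, reset; bytes_emitted=9
After char 12 ('k'=36): chars_in_quartet=1 acc=0x24 bytes_emitted=9
After char 13 ('w'=48): chars_in_quartet=2 acc=0x930 bytes_emitted=9
Padding '==': partial quartet acc=0x930 -> emit 93; bytes_emitted=10

Answer: 15 5C 59 E9 8A 59 0B B5 47 93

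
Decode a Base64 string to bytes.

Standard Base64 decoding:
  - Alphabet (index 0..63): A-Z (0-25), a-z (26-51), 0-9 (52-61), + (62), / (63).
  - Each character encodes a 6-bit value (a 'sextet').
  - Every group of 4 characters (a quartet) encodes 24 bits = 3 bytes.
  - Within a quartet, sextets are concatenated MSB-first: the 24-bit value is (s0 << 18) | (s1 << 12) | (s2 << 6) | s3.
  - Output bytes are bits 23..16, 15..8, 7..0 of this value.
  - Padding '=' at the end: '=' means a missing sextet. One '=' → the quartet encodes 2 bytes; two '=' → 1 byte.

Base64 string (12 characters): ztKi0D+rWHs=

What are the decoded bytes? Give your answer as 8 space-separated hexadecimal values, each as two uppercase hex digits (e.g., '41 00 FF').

Answer: CE D2 A2 D0 3F AB 58 7B

Derivation:
After char 0 ('z'=51): chars_in_quartet=1 acc=0x33 bytes_emitted=0
After char 1 ('t'=45): chars_in_quartet=2 acc=0xCED bytes_emitted=0
After char 2 ('K'=10): chars_in_quartet=3 acc=0x33B4A bytes_emitted=0
After char 3 ('i'=34): chars_in_quartet=4 acc=0xCED2A2 -> emit CE D2 A2, reset; bytes_emitted=3
After char 4 ('0'=52): chars_in_quartet=1 acc=0x34 bytes_emitted=3
After char 5 ('D'=3): chars_in_quartet=2 acc=0xD03 bytes_emitted=3
After char 6 ('+'=62): chars_in_quartet=3 acc=0x340FE bytes_emitted=3
After char 7 ('r'=43): chars_in_quartet=4 acc=0xD03FAB -> emit D0 3F AB, reset; bytes_emitted=6
After char 8 ('W'=22): chars_in_quartet=1 acc=0x16 bytes_emitted=6
After char 9 ('H'=7): chars_in_quartet=2 acc=0x587 bytes_emitted=6
After char 10 ('s'=44): chars_in_quartet=3 acc=0x161EC bytes_emitted=6
Padding '=': partial quartet acc=0x161EC -> emit 58 7B; bytes_emitted=8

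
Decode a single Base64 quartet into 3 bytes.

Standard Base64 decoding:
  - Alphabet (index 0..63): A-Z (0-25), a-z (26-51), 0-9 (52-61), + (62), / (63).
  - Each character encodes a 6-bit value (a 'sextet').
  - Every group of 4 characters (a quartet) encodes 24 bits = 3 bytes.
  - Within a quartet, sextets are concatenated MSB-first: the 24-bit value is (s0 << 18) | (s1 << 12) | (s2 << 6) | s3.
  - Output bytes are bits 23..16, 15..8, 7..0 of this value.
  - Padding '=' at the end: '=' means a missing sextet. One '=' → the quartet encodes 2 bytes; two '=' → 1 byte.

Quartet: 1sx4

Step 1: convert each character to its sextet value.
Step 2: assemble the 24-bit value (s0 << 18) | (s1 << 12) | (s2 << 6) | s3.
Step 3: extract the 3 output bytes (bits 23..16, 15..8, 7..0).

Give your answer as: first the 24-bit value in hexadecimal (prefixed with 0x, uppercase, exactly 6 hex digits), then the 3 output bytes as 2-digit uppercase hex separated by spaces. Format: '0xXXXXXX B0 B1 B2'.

Sextets: 1=53, s=44, x=49, 4=56
24-bit: (53<<18) | (44<<12) | (49<<6) | 56
      = 0xD40000 | 0x02C000 | 0x000C40 | 0x000038
      = 0xD6CC78
Bytes: (v>>16)&0xFF=D6, (v>>8)&0xFF=CC, v&0xFF=78

Answer: 0xD6CC78 D6 CC 78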